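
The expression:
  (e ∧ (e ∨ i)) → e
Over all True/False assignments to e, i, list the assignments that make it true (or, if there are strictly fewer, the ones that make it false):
is always true.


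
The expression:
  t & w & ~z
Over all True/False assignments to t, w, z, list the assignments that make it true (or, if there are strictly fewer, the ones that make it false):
is true only for:
  t=True, w=True, z=False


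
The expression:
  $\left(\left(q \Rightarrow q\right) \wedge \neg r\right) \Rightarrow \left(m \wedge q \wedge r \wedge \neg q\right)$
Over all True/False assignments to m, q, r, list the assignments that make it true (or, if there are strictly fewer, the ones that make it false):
is true only for:
  m=False, q=False, r=True;
  m=False, q=True, r=True;
  m=True, q=False, r=True;
  m=True, q=True, r=True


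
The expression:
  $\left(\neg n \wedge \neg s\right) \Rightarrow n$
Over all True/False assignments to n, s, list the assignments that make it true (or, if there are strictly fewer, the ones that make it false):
is false only for:
  n=False, s=False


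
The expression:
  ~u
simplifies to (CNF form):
~u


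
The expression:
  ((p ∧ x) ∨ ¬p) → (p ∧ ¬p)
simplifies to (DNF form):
p ∧ ¬x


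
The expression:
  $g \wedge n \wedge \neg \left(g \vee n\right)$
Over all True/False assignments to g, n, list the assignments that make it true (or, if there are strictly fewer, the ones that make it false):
is never true.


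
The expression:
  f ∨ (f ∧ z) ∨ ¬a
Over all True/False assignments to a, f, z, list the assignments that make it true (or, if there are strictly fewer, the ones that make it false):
is false only for:
  a=True, f=False, z=False;
  a=True, f=False, z=True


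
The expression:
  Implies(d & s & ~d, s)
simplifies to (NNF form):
True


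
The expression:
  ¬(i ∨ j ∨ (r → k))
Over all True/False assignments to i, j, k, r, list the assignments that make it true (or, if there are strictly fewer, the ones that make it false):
is true only for:
  i=False, j=False, k=False, r=True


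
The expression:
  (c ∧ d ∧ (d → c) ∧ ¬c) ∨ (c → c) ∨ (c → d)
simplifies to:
True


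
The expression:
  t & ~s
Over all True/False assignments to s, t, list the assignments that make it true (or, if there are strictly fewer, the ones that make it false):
is true only for:
  s=False, t=True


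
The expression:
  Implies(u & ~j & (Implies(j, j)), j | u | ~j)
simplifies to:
True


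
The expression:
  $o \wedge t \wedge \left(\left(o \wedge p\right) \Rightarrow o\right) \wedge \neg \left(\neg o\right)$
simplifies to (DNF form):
$o \wedge t$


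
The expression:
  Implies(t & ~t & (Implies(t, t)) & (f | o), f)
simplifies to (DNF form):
True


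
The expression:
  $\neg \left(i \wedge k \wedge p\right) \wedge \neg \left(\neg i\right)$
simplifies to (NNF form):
$i \wedge \left(\neg k \vee \neg p\right)$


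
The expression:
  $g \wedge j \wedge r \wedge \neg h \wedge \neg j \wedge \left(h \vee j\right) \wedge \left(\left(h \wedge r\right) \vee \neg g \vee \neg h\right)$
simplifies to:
$\text{False}$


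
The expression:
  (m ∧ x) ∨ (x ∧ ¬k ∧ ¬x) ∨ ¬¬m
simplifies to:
m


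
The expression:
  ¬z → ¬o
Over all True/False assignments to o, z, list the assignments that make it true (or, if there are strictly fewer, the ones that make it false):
is false only for:
  o=True, z=False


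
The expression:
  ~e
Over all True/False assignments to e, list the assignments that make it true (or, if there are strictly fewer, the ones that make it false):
is true only for:
  e=False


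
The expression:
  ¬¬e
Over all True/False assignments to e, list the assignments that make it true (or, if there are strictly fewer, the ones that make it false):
is true only for:
  e=True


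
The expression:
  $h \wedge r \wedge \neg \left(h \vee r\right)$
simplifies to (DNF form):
$\text{False}$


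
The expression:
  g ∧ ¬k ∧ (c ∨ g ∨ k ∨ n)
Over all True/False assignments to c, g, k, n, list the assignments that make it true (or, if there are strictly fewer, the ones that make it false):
is true only for:
  c=False, g=True, k=False, n=False;
  c=False, g=True, k=False, n=True;
  c=True, g=True, k=False, n=False;
  c=True, g=True, k=False, n=True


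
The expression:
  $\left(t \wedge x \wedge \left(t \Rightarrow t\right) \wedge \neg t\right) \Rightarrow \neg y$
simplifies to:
$\text{True}$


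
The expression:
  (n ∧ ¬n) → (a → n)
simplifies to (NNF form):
True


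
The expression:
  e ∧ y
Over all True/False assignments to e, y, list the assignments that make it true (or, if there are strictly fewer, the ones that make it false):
is true only for:
  e=True, y=True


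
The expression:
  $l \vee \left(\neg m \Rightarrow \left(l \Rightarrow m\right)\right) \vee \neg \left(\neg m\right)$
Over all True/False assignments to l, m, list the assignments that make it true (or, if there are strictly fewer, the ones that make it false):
is always true.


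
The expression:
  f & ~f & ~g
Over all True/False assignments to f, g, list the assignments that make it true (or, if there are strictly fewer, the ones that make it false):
is never true.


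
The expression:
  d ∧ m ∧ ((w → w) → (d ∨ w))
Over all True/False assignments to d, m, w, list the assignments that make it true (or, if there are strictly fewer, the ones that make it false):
is true only for:
  d=True, m=True, w=False;
  d=True, m=True, w=True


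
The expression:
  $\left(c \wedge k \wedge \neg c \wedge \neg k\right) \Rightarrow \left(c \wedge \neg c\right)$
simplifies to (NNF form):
$\text{True}$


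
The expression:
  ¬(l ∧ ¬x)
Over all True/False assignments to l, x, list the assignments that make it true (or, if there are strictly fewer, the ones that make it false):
is false only for:
  l=True, x=False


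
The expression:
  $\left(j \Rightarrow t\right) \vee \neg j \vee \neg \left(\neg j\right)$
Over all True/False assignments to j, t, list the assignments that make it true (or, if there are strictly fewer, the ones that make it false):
is always true.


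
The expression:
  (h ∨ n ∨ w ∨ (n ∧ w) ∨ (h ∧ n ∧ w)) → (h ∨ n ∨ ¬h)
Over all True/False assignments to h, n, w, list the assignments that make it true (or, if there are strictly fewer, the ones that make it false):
is always true.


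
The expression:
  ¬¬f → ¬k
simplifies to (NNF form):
¬f ∨ ¬k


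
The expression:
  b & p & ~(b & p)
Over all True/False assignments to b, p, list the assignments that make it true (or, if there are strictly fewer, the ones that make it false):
is never true.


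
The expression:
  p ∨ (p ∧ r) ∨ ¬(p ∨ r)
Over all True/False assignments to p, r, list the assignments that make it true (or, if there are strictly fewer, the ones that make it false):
is false only for:
  p=False, r=True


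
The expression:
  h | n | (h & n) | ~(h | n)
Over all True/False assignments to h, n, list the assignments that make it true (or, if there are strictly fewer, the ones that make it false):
is always true.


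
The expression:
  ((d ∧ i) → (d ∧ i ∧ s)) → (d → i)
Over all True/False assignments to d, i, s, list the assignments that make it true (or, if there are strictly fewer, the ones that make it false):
is false only for:
  d=True, i=False, s=False;
  d=True, i=False, s=True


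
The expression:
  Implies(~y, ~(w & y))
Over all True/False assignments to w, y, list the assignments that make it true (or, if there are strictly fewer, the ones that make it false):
is always true.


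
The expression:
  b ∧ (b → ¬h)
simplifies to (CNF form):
b ∧ ¬h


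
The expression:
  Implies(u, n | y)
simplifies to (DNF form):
n | y | ~u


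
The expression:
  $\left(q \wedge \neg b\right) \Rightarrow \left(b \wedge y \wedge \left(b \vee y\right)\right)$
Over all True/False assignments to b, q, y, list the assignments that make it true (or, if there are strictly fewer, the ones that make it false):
is false only for:
  b=False, q=True, y=False;
  b=False, q=True, y=True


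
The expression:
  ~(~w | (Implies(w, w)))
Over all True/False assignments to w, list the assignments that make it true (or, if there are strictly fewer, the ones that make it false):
is never true.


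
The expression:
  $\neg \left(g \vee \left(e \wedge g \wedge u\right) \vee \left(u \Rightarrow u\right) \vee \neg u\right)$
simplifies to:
$\text{False}$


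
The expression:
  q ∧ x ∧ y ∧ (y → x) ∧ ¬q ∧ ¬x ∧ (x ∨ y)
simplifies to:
False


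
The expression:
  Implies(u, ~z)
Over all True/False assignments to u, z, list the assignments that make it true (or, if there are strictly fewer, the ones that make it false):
is false only for:
  u=True, z=True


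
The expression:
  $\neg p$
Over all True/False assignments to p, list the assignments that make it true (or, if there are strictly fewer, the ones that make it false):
is true only for:
  p=False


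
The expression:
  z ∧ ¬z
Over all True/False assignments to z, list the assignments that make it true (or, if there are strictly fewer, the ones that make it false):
is never true.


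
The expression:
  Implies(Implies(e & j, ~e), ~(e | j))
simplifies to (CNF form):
(e | ~j) & (j | ~e)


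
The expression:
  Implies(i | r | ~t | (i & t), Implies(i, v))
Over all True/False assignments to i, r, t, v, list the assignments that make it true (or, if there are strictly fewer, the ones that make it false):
is false only for:
  i=True, r=False, t=False, v=False;
  i=True, r=False, t=True, v=False;
  i=True, r=True, t=False, v=False;
  i=True, r=True, t=True, v=False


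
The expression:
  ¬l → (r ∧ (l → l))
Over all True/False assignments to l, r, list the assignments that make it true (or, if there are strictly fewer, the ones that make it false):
is false only for:
  l=False, r=False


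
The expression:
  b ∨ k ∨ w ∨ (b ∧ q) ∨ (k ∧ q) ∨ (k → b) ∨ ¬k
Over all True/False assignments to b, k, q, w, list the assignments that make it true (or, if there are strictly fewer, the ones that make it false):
is always true.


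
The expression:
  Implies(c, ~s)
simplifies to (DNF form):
~c | ~s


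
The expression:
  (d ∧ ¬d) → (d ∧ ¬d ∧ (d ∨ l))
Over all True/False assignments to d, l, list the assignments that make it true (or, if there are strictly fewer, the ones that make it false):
is always true.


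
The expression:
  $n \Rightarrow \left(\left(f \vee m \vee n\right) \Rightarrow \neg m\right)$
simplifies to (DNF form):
$\neg m \vee \neg n$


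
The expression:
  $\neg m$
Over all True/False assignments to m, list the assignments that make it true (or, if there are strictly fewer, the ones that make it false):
is true only for:
  m=False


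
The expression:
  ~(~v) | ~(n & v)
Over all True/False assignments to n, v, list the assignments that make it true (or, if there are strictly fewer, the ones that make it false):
is always true.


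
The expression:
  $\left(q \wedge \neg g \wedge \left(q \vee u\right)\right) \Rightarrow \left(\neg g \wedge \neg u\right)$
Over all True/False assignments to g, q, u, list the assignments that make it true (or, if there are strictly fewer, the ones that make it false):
is false only for:
  g=False, q=True, u=True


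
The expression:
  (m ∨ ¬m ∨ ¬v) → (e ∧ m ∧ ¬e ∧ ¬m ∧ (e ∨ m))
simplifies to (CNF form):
False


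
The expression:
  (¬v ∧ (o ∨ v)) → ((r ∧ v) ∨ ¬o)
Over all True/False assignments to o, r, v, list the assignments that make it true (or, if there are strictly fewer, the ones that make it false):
is false only for:
  o=True, r=False, v=False;
  o=True, r=True, v=False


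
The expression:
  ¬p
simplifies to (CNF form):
¬p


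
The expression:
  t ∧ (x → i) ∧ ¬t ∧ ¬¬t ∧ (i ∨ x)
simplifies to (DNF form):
False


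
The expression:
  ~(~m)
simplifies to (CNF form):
m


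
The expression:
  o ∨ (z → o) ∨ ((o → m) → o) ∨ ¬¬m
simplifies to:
m ∨ o ∨ ¬z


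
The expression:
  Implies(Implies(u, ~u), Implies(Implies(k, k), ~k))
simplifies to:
u | ~k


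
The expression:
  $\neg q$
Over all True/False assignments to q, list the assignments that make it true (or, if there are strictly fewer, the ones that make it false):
is true only for:
  q=False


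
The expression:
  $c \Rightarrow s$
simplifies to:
$s \vee \neg c$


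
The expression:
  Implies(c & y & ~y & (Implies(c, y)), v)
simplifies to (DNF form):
True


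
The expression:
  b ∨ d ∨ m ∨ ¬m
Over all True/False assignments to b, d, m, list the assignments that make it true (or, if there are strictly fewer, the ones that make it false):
is always true.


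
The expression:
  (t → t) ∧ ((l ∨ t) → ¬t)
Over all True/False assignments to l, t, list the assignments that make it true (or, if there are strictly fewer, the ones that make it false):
is true only for:
  l=False, t=False;
  l=True, t=False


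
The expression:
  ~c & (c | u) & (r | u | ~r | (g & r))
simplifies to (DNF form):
u & ~c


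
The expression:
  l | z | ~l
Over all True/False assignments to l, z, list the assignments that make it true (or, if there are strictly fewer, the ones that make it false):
is always true.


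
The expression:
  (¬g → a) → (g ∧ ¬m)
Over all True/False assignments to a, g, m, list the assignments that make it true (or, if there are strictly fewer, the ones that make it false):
is true only for:
  a=False, g=False, m=False;
  a=False, g=False, m=True;
  a=False, g=True, m=False;
  a=True, g=True, m=False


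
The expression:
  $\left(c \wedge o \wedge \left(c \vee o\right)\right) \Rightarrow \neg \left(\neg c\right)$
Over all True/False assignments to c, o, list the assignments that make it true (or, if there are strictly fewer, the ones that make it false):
is always true.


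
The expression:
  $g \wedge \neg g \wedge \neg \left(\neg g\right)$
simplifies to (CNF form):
$\text{False}$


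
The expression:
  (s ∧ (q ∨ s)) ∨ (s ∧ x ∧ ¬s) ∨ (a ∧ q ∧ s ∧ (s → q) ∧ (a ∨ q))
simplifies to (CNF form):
s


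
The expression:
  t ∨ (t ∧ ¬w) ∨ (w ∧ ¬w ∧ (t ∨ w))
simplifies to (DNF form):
t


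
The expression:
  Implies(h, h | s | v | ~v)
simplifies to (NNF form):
True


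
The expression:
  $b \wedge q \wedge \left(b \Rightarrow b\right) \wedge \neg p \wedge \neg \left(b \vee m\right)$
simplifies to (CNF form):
$\text{False}$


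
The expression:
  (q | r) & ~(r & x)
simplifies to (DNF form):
(q & ~r) | (r & ~x)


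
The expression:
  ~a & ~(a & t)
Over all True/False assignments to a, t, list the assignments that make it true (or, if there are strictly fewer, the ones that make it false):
is true only for:
  a=False, t=False;
  a=False, t=True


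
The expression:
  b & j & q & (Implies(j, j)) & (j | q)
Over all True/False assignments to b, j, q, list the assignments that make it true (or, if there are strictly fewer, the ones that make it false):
is true only for:
  b=True, j=True, q=True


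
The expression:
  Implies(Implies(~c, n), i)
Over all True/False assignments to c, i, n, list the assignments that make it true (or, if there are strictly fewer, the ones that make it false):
is false only for:
  c=False, i=False, n=True;
  c=True, i=False, n=False;
  c=True, i=False, n=True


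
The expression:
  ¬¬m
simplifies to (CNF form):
m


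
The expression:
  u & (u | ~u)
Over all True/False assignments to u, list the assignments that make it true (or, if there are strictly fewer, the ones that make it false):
is true only for:
  u=True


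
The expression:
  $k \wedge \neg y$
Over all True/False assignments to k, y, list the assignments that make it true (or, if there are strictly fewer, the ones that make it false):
is true only for:
  k=True, y=False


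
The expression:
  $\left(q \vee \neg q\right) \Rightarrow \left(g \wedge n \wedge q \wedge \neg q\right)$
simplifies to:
$\text{False}$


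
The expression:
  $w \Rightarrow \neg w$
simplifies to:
$\neg w$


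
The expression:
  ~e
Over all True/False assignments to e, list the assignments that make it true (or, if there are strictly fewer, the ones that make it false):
is true only for:
  e=False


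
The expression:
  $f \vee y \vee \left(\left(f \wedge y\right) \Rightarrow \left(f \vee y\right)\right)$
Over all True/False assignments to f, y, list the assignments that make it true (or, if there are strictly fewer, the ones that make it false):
is always true.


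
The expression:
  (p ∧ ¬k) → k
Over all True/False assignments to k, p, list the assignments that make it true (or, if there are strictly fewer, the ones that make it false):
is false only for:
  k=False, p=True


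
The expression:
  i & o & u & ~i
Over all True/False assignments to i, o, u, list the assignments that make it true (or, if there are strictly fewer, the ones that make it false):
is never true.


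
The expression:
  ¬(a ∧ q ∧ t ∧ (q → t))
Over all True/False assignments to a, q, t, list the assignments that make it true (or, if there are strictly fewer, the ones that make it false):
is false only for:
  a=True, q=True, t=True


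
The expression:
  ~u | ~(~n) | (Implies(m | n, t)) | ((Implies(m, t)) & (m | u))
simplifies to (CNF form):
n | t | ~m | ~u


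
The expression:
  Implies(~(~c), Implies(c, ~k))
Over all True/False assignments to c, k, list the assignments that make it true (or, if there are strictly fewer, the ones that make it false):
is false only for:
  c=True, k=True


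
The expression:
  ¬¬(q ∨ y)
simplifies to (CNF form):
q ∨ y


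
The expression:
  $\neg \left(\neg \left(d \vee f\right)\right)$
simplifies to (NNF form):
$d \vee f$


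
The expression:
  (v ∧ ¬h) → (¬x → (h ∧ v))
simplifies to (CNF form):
h ∨ x ∨ ¬v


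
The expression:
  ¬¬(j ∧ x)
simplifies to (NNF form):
j ∧ x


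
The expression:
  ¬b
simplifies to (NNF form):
¬b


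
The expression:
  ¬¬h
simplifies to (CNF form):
h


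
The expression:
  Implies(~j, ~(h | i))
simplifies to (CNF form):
(j | ~h) & (j | ~i)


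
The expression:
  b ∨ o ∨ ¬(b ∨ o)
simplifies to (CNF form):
True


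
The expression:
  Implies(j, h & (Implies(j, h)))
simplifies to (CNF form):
h | ~j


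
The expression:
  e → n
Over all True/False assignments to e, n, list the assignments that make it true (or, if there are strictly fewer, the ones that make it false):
is false only for:
  e=True, n=False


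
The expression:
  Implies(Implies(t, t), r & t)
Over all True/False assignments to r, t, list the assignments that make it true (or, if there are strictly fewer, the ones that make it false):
is true only for:
  r=True, t=True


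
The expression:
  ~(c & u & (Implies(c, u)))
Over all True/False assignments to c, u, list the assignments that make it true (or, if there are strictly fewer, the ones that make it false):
is false only for:
  c=True, u=True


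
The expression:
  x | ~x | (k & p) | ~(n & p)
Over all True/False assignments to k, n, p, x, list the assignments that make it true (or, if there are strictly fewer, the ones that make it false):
is always true.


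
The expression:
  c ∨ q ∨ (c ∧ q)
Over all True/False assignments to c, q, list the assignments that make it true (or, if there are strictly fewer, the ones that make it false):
is false only for:
  c=False, q=False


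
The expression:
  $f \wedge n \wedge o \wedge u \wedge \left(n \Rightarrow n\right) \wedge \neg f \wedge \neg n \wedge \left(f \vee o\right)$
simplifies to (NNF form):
$\text{False}$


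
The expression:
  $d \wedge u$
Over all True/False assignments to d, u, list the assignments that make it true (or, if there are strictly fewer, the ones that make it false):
is true only for:
  d=True, u=True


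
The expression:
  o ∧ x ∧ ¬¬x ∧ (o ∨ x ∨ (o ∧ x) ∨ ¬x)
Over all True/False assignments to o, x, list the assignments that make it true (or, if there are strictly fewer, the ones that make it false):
is true only for:
  o=True, x=True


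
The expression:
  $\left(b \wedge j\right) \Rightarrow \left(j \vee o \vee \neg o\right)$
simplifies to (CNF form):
$\text{True}$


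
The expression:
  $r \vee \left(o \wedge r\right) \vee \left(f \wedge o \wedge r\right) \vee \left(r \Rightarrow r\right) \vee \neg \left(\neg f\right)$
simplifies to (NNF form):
$\text{True}$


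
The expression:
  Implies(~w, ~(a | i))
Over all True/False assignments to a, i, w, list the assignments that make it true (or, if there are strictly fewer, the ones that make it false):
is false only for:
  a=False, i=True, w=False;
  a=True, i=False, w=False;
  a=True, i=True, w=False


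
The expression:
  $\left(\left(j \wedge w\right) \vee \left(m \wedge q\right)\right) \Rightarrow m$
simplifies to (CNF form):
$m \vee \neg j \vee \neg w$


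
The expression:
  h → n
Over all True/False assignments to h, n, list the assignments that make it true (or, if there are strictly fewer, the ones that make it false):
is false only for:
  h=True, n=False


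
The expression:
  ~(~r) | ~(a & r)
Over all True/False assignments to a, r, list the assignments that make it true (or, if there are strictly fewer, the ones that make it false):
is always true.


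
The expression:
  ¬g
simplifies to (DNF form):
¬g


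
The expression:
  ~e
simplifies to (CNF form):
~e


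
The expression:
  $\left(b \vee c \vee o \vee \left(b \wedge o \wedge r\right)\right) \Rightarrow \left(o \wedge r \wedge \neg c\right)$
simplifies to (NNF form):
$\neg c \wedge \left(o \vee \neg b\right) \wedge \left(r \vee \neg o\right)$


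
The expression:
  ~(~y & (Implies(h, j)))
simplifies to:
y | (h & ~j)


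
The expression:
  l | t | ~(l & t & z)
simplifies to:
True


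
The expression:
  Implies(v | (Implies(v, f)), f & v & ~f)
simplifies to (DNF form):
False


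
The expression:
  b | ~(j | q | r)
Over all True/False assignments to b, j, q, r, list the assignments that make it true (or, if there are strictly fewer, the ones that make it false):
is false only for:
  b=False, j=False, q=False, r=True;
  b=False, j=False, q=True, r=False;
  b=False, j=False, q=True, r=True;
  b=False, j=True, q=False, r=False;
  b=False, j=True, q=False, r=True;
  b=False, j=True, q=True, r=False;
  b=False, j=True, q=True, r=True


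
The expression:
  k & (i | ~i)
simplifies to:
k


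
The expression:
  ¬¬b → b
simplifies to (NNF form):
True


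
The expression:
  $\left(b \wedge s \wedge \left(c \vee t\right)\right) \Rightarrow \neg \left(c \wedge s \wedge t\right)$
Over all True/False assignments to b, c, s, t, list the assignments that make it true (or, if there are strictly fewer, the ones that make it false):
is false only for:
  b=True, c=True, s=True, t=True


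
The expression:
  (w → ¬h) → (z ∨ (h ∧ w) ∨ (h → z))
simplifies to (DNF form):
w ∨ z ∨ ¬h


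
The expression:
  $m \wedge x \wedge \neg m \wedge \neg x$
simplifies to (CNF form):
$\text{False}$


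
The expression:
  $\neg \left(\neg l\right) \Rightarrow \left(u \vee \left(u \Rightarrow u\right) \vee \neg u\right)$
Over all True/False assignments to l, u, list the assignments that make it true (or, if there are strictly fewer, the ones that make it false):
is always true.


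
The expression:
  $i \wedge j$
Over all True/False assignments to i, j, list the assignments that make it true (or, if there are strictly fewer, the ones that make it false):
is true only for:
  i=True, j=True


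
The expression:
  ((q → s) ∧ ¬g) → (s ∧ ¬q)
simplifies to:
g ∨ (q ∧ ¬s) ∨ (s ∧ ¬q)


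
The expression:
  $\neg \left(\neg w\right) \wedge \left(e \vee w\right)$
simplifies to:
$w$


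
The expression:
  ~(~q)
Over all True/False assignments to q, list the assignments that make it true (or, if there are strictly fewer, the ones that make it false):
is true only for:
  q=True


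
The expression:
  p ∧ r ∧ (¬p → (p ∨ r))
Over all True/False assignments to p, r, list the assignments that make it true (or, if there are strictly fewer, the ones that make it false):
is true only for:
  p=True, r=True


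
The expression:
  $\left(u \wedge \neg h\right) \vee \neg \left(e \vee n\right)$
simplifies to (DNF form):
$\left(u \wedge \neg h\right) \vee \left(\neg e \wedge \neg n\right)$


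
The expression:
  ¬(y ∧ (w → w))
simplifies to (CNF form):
¬y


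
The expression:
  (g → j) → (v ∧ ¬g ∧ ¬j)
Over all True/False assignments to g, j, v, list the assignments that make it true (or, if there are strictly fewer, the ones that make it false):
is true only for:
  g=False, j=False, v=True;
  g=True, j=False, v=False;
  g=True, j=False, v=True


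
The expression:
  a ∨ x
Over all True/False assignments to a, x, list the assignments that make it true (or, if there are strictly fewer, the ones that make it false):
is false only for:
  a=False, x=False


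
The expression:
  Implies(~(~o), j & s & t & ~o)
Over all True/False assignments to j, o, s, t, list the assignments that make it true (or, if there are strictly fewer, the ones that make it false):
is true only for:
  j=False, o=False, s=False, t=False;
  j=False, o=False, s=False, t=True;
  j=False, o=False, s=True, t=False;
  j=False, o=False, s=True, t=True;
  j=True, o=False, s=False, t=False;
  j=True, o=False, s=False, t=True;
  j=True, o=False, s=True, t=False;
  j=True, o=False, s=True, t=True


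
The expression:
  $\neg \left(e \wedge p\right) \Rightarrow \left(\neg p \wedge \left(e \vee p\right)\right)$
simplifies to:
$e$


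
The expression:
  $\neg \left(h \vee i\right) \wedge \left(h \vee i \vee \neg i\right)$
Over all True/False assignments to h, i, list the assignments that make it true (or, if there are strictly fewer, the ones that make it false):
is true only for:
  h=False, i=False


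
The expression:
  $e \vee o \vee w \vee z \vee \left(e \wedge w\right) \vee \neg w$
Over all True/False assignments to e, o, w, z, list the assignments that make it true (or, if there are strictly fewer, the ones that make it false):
is always true.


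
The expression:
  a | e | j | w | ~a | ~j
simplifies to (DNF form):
True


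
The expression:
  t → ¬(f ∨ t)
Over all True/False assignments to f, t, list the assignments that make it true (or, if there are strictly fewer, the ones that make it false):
is true only for:
  f=False, t=False;
  f=True, t=False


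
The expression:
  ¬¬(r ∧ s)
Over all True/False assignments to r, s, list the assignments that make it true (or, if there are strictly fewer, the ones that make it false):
is true only for:
  r=True, s=True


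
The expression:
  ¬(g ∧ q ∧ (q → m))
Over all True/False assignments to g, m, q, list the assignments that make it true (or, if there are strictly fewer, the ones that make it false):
is false only for:
  g=True, m=True, q=True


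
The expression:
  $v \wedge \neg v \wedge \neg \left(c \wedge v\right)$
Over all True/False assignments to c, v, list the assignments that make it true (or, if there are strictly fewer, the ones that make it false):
is never true.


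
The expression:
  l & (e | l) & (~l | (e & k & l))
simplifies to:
e & k & l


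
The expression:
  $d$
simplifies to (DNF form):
$d$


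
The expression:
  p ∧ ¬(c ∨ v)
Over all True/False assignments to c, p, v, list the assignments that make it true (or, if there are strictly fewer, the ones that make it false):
is true only for:
  c=False, p=True, v=False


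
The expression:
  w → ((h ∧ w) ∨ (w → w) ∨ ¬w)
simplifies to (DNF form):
True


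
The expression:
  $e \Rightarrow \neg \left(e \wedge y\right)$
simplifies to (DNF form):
$\neg e \vee \neg y$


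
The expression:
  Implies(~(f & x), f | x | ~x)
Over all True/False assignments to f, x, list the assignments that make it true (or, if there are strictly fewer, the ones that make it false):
is always true.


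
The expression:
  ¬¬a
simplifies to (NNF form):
a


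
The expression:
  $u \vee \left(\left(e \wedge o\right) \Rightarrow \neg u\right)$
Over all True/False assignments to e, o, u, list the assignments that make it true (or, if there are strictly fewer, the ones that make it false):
is always true.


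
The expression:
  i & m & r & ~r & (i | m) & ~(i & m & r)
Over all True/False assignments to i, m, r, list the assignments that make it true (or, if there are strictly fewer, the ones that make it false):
is never true.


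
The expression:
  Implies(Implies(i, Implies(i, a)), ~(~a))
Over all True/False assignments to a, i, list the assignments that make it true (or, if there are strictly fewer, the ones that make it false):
is false only for:
  a=False, i=False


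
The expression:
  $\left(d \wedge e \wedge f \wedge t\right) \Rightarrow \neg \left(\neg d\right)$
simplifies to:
$\text{True}$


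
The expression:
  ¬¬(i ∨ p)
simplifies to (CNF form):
i ∨ p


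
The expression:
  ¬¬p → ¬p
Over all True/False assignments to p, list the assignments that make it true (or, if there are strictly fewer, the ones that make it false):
is true only for:
  p=False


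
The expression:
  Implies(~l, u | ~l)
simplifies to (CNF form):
True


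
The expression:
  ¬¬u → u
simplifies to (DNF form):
True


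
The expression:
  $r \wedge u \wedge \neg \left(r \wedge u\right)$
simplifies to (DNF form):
$\text{False}$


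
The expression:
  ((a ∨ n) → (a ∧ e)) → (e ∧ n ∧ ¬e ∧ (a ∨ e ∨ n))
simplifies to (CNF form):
(a ∨ n) ∧ (¬a ∨ ¬e)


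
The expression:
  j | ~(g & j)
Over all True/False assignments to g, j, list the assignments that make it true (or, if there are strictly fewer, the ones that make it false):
is always true.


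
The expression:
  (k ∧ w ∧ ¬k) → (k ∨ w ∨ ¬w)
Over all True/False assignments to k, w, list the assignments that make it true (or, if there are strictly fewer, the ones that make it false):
is always true.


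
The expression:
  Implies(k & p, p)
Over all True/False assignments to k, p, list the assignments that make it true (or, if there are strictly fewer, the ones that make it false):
is always true.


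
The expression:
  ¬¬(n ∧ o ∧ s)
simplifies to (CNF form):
n ∧ o ∧ s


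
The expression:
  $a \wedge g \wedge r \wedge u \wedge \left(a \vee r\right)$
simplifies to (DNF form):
$a \wedge g \wedge r \wedge u$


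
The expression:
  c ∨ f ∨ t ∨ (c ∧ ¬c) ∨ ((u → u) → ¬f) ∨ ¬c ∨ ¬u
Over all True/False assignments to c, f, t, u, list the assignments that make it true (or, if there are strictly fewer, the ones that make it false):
is always true.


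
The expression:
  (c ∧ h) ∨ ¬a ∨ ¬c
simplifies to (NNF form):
h ∨ ¬a ∨ ¬c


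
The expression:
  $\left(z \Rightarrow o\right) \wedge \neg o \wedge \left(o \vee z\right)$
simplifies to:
$\text{False}$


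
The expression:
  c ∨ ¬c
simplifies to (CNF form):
True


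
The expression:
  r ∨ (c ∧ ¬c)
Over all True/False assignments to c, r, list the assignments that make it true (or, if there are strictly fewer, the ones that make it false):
is true only for:
  c=False, r=True;
  c=True, r=True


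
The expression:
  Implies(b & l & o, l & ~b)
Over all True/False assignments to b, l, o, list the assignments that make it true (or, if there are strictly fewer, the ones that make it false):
is false only for:
  b=True, l=True, o=True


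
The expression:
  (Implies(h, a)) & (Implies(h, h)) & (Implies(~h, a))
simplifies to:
a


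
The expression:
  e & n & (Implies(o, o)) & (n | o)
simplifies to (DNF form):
e & n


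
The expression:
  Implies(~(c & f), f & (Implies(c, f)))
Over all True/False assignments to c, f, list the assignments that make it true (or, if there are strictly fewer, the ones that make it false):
is true only for:
  c=False, f=True;
  c=True, f=True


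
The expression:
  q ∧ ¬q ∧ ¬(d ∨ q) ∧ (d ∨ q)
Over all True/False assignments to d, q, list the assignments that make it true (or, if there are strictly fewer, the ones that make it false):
is never true.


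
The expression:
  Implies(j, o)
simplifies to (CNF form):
o | ~j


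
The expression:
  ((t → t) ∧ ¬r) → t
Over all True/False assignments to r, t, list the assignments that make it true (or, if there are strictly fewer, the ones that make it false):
is false only for:
  r=False, t=False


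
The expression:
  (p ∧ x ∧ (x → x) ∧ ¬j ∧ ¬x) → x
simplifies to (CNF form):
True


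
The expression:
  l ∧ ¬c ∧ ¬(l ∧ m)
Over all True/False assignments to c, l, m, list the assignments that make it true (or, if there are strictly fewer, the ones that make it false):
is true only for:
  c=False, l=True, m=False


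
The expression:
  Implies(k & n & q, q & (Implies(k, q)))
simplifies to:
True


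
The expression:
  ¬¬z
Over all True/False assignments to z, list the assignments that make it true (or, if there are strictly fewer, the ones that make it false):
is true only for:
  z=True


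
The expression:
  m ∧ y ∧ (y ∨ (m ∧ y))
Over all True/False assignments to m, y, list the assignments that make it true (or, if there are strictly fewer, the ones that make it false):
is true only for:
  m=True, y=True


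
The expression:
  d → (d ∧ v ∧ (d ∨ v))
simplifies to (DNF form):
v ∨ ¬d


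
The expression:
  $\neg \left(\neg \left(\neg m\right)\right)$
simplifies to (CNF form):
$\neg m$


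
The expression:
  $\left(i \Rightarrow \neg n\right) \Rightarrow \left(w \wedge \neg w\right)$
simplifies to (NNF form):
$i \wedge n$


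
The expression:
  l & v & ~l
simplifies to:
False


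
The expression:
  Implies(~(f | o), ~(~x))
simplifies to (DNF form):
f | o | x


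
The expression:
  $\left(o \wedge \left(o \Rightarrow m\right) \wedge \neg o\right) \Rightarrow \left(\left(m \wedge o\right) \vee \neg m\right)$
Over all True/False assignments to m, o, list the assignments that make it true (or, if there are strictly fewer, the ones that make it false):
is always true.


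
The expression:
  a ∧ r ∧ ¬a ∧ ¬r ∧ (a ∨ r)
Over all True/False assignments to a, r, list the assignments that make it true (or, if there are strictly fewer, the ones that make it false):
is never true.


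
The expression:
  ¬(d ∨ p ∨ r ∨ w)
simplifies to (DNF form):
¬d ∧ ¬p ∧ ¬r ∧ ¬w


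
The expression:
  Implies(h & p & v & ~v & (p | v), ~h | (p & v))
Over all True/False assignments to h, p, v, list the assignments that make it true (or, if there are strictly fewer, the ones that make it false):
is always true.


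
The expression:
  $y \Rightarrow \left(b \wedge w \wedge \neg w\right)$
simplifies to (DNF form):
$\neg y$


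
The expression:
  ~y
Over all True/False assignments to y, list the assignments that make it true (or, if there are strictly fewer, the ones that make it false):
is true only for:
  y=False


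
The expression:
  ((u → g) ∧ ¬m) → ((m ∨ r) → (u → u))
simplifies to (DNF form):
True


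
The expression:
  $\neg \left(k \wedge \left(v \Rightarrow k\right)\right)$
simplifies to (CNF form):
$\neg k$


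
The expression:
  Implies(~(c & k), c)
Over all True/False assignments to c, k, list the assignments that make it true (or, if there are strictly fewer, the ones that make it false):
is true only for:
  c=True, k=False;
  c=True, k=True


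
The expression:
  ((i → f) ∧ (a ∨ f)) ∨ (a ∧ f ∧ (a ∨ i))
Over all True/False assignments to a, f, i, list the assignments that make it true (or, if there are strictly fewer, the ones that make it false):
is false only for:
  a=False, f=False, i=False;
  a=False, f=False, i=True;
  a=True, f=False, i=True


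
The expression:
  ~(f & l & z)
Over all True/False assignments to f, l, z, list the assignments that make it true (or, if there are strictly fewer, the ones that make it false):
is false only for:
  f=True, l=True, z=True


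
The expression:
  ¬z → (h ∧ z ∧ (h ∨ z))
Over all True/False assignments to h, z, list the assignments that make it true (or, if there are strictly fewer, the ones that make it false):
is true only for:
  h=False, z=True;
  h=True, z=True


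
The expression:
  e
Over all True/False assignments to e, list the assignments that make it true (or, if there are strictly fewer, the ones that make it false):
is true only for:
  e=True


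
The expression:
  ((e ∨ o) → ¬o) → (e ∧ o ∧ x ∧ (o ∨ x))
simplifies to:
o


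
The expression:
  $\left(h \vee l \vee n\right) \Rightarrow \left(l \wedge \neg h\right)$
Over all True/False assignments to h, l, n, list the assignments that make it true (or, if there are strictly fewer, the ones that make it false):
is true only for:
  h=False, l=False, n=False;
  h=False, l=True, n=False;
  h=False, l=True, n=True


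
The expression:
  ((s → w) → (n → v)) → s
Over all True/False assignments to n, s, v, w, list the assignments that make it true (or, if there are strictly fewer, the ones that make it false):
is false only for:
  n=False, s=False, v=False, w=False;
  n=False, s=False, v=False, w=True;
  n=False, s=False, v=True, w=False;
  n=False, s=False, v=True, w=True;
  n=True, s=False, v=True, w=False;
  n=True, s=False, v=True, w=True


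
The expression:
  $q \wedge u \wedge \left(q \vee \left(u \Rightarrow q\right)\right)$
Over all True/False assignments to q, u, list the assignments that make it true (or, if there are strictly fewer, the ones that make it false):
is true only for:
  q=True, u=True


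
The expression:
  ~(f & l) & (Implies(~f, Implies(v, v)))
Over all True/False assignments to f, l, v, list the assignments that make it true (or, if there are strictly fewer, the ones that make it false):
is false only for:
  f=True, l=True, v=False;
  f=True, l=True, v=True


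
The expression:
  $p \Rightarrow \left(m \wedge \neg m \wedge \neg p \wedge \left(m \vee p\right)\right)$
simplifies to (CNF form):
$\neg p$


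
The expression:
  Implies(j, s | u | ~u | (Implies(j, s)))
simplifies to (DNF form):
True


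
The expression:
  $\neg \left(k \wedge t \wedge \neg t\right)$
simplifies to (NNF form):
$\text{True}$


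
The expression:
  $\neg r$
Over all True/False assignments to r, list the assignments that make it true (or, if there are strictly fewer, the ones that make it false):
is true only for:
  r=False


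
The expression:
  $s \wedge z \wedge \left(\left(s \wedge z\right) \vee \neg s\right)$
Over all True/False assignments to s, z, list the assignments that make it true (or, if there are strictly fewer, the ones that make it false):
is true only for:
  s=True, z=True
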